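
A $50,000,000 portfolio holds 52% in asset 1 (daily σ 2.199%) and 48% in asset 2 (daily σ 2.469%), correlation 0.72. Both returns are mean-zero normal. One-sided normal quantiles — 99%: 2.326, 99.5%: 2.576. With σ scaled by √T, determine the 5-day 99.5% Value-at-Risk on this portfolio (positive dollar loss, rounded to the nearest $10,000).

$6,220,000

σ_p = √(0.52²·2.199² + 0.48²·2.469² + 2·0.72·0.52·0.48·2.199·2.469) = 2.160%.
σ_{5d} = 2.160% × √5 = 4.830%.
VaR = 2.576 × 4.830% = 12.442%; on $50,000,000 that is $6,221,000.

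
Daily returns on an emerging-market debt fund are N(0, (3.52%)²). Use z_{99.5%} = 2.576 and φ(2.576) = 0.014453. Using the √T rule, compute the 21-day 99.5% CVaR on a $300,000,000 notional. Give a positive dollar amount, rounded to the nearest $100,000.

$139,900,000

σ_{21d} = 3.52% × √21 = 16.131%.
ES multiplier = φ(z)/(1−α) = 0.014453/0.005 = 2.891.
ES = 16.131% × 2.891 = 46.635%; on $300,000,000: $139,905,000.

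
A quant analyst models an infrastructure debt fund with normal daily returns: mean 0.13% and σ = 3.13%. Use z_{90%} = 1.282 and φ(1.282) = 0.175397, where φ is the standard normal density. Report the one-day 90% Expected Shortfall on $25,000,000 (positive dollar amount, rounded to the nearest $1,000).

$1,340,000

Tail multiplier: φ(z)/(1−α) = 0.175397 / 0.1 = 1.754.
ES = −(0.13%) + 3.13% × 1.754 = 5.360%.
On $25,000,000: 0.05360 × $25,000,000 = $1,340,000.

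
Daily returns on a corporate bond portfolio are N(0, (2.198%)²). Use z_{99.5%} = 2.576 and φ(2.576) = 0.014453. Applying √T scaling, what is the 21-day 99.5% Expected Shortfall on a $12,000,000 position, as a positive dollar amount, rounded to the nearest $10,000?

σ_{21d} = 2.198% × √21 = 10.073%.
ES multiplier = φ(z)/(1−α) = 0.014453/0.005 = 2.891.
ES = 10.073% × 2.891 = 29.121%; on $12,000,000: $3,494,520.

$3,490,000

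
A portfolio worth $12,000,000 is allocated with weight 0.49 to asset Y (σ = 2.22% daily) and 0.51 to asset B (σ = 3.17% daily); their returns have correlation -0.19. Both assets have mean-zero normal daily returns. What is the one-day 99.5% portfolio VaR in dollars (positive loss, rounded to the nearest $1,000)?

σ_p² = 0.49²·2.22² + 0.51²·3.17² + 2·-0.19·0.49·0.51·2.22·3.17 = 3.1287 (%²).
σ_p = √3.1287 = 1.769%.
At 99.5%, z = 2.576.
VaR = 2.576 × 1.769% = 4.557%; on $12,000,000 that is $546,840.

$547,000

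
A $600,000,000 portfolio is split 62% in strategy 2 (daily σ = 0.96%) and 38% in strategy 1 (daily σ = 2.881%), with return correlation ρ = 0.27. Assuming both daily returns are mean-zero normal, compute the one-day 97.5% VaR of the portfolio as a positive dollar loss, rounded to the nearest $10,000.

σ_p² = 0.62²·0.96² + 0.38²·2.881² + 2·0.27·0.62·0.38·0.96·2.881 = 1.9047 (%²).
σ_p = √1.9047 = 1.380%.
At 97.5%, z = 1.960.
VaR = 1.960 × 1.380% = 2.705%; on $600,000,000 that is $16,230,000.

$16,230,000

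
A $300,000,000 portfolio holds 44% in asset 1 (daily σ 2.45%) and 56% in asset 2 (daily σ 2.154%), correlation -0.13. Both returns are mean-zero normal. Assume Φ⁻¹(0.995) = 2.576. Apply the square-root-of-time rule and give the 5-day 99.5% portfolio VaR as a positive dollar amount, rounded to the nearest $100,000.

$26,100,000

σ_p = √(0.44²·2.45² + 0.56²·2.154² + 2·-0.13·0.44·0.56·2.45·2.154) = 1.510%.
σ_{5d} = 1.510% × √5 = 3.376%.
VaR = 2.576 × 3.376% = 8.697%; on $300,000,000 that is $26,091,000.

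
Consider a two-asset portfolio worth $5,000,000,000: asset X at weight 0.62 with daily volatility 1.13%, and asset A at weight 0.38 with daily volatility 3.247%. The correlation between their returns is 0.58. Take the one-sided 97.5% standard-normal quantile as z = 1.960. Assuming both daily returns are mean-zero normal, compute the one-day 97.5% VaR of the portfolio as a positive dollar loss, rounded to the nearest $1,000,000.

$170,000,000

σ_p² = 0.62²·1.13² + 0.38²·3.247² + 2·0.58·0.62·0.38·1.13·3.247 = 3.0160 (%²).
σ_p = √3.0160 = 1.737%.
VaR = 1.960 × 1.737% = 3.405%; on $5,000,000,000 that is $170,250,000.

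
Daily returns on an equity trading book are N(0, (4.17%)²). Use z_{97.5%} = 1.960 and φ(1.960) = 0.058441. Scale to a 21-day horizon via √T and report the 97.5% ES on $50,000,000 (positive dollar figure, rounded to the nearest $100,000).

$22,300,000

σ_{21d} = 4.17% × √21 = 19.109%.
ES multiplier = φ(z)/(1−α) = 0.058441/0.025 = 2.338.
ES = 19.109% × 2.338 = 44.677%; on $50,000,000: $22,338,500.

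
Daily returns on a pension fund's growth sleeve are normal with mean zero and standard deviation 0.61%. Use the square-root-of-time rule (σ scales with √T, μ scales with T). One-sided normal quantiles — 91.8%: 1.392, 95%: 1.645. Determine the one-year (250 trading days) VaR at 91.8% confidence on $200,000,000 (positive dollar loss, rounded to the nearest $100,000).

σ_{250d} = 0.61% × √250 = 9.645%.
VaR = 1.392 × 9.645% = 13.426%.
On $200,000,000: 0.13426 × $200,000,000 = $26,852,000.

$26,900,000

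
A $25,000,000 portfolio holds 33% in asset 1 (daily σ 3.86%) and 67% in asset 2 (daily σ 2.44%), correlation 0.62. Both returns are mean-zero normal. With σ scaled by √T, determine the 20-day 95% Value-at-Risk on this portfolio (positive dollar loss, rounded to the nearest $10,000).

$4,820,000

σ_p = √(0.33²·3.86² + 0.67²·2.44² + 2·0.62·0.33·0.67·3.86·2.44) = 2.622%.
σ_{20d} = 2.622% × √20 = 11.726%.
z(95%) = 1.645.
VaR = 1.645 × 11.726% = 19.289%; on $25,000,000 that is $4,822,250.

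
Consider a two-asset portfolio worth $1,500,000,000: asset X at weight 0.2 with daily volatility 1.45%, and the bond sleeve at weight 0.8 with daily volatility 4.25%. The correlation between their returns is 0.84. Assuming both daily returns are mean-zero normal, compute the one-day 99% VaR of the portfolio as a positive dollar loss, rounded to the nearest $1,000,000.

σ_p² = 0.2²·1.45² + 0.8²·4.25² + 2·0.84·0.2·0.8·1.45·4.25 = 13.3006 (%²).
σ_p = √13.3006 = 3.647%.
At 99%, z = 2.326.
VaR = 2.326 × 3.647% = 8.483%; on $1,500,000,000 that is $127,245,000.

$127,000,000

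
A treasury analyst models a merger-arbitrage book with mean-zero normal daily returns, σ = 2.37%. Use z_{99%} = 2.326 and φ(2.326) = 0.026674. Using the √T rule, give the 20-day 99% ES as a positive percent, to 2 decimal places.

28.27%

σ_{20d} = 2.37% × √20 = 10.599%.
ES multiplier = φ(z)/(1−α) = 0.026674/0.01 = 2.667.
ES = 10.599% × 2.667 = 28.268%.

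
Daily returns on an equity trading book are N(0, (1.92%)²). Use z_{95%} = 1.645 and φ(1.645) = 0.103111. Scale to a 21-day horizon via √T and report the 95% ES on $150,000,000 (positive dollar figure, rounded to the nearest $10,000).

$27,220,000

σ_{21d} = 1.92% × √21 = 8.799%.
ES multiplier = φ(z)/(1−α) = 0.103111/0.05 = 2.062.
ES = 8.799% × 2.062 = 18.144%; on $150,000,000: $27,216,000.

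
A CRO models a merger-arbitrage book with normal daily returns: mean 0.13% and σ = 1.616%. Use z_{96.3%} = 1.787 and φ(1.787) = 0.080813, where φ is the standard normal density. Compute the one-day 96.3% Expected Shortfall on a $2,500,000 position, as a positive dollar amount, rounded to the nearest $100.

$85,000

Tail multiplier: φ(z)/(1−α) = 0.080813 / 0.037 = 2.184.
ES = −(0.13%) + 1.616% × 2.184 = 3.399%.
On $2,500,000: 0.03399 × $2,500,000 = $84,975.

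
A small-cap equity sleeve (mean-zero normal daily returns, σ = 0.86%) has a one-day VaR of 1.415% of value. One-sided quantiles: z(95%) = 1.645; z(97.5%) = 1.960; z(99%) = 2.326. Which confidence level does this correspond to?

95%

Implied z = VaR/σ = 1.415 / 0.86 = 1.645.
This matches z(95%) = 1.645.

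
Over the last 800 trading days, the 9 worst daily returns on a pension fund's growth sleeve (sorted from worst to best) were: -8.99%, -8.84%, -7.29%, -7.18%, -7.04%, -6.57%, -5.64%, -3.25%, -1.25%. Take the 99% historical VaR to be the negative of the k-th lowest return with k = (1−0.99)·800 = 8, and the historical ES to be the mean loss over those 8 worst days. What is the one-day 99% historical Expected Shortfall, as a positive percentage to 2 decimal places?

6.85%

The 8 worst returns sum to -54.80%.
ES = −(-54.80%) / 8 = 6.85%.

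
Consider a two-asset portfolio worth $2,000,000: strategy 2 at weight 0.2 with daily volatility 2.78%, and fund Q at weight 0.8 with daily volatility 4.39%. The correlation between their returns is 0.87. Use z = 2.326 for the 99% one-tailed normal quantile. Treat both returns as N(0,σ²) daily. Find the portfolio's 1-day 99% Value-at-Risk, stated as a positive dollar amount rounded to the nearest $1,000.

σ_p² = 0.2²·2.78² + 0.8²·4.39² + 2·0.87·0.2·0.8·2.78·4.39 = 16.0409 (%²).
σ_p = √16.0409 = 4.005%.
VaR = 2.326 × 4.005% = 9.316%; on $2,000,000 that is $186,320.

$186,000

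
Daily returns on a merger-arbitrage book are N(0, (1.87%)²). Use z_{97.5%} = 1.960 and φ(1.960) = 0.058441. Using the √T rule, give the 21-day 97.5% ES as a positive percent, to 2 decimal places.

σ_{21d} = 1.87% × √21 = 8.569%.
ES multiplier = φ(z)/(1−α) = 0.058441/0.025 = 2.338.
ES = 8.569% × 2.338 = 20.034%.

20.03%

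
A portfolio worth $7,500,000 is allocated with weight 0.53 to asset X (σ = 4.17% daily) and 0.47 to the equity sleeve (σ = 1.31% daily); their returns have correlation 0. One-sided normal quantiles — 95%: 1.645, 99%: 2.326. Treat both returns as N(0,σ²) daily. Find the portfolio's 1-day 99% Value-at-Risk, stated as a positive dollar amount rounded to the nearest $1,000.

σ_p² = 0.53²·4.17² + 0.47²·1.31² + 2·0·0.53·0.47·4.17·1.31 = 5.2636 (%²).
σ_p = √5.2636 = 2.294%.
VaR = 2.326 × 2.294% = 5.336%; on $7,500,000 that is $400,200.

$400,000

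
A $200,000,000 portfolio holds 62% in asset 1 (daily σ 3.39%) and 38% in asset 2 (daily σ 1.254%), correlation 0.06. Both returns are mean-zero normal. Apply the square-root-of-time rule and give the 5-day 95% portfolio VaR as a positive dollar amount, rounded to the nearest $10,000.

σ_p = √(0.62²·3.39² + 0.38²·1.254² + 2·0.06·0.62·0.38·3.39·1.254) = 2.183%.
σ_{5d} = 2.183% × √5 = 4.881%.
z(95%) = 1.645.
VaR = 1.645 × 4.881% = 8.029%; on $200,000,000 that is $16,058,000.

$16,060,000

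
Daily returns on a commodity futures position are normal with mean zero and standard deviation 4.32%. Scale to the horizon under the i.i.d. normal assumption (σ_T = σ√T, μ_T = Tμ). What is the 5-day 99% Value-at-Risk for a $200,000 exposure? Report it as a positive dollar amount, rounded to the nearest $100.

At 99%, z = 2.326.
σ_{5d} = 4.32% × √5 = 9.660%.
VaR = 2.326 × 9.660% = 22.469%.
On $200,000: 0.22469 × $200,000 = $44,938.

$44,900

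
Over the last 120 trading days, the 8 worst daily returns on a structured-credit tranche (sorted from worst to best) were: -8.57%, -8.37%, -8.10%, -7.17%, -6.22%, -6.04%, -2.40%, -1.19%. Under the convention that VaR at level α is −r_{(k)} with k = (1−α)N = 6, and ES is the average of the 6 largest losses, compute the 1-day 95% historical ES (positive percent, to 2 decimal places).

7.41%

The 6 worst returns sum to -44.47%.
ES = −(-44.47%) / 6 = 7.4116…% ≈ 7.41%.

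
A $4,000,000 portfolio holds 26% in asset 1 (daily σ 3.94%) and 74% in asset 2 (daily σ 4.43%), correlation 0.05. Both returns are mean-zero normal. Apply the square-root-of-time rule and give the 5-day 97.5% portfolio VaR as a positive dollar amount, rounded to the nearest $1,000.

$611,000

σ_p = √(0.26²·3.94² + 0.74²·4.43² + 2·0.05·0.26·0.74·3.94·4.43) = 3.483%.
σ_{5d} = 3.483% × √5 = 7.788%.
z(97.5%) = 1.960.
VaR = 1.960 × 7.788% = 15.264%; on $4,000,000 that is $610,560.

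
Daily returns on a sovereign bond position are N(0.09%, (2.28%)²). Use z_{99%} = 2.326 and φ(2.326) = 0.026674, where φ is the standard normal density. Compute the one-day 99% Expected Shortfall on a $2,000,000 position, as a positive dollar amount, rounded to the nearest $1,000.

Tail multiplier: φ(z)/(1−α) = 0.026674 / 0.01 = 2.667.
ES = −(0.09%) + 2.28% × 2.667 = 5.991%.
On $2,000,000: 0.05991 × $2,000,000 = $119,820.

$120,000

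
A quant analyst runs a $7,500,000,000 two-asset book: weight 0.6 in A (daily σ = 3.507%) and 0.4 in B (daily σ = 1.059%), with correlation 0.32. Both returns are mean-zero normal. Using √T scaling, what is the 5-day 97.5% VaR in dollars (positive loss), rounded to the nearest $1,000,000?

$748,000,000

σ_p = √(0.6²·3.507² + 0.4²·1.059² + 2·0.32·0.6·0.4·3.507·1.059) = 2.275%.
σ_{5d} = 2.275% × √5 = 5.087%.
z(97.5%) = 1.960.
VaR = 1.960 × 5.087% = 9.971%; on $7,500,000,000 that is $747,825,000.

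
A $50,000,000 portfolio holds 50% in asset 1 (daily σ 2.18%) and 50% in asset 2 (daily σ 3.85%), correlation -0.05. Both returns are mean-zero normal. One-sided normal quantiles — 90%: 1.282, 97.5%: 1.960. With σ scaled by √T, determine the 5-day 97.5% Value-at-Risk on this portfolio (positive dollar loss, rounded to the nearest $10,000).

σ_p = √(0.5²·2.18² + 0.5²·3.85² + 2·-0.05·0.5·0.5·2.18·3.85) = 2.164%.
σ_{5d} = 2.164% × √5 = 4.839%.
VaR = 1.960 × 4.839% = 9.484%; on $50,000,000 that is $4,742,000.

$4,740,000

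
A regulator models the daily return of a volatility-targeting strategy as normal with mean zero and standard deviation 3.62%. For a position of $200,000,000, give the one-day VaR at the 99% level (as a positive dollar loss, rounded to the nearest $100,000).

$16,800,000

At 99% one-sided, z = 2.326.
VaR = z·σ = 2.326 × 3.62% = 8.420%.
On $200,000,000: 0.08420 × $200,000,000 = $16,840,000.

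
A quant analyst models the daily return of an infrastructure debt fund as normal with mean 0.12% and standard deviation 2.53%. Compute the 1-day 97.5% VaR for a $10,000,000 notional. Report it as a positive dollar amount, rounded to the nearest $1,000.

At 97.5% one-sided, z = 1.960.
VaR = −μ + z·σ = −(0.12%) + 1.960 × 2.53% = 4.839%.
On $10,000,000: 0.04839 × $10,000,000 = $483,900.

$484,000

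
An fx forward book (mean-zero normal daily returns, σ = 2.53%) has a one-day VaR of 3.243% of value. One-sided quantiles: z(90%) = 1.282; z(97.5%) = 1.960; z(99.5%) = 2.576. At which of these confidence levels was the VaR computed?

Implied z = VaR/σ = 3.243 / 2.53 = 1.282.
This matches z(90%) = 1.282.

90%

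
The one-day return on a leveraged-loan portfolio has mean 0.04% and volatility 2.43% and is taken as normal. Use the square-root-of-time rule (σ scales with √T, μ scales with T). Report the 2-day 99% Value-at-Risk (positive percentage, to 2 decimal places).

At 99%, z = 2.326.
σ_{2d} = 2.43% × √2 = 3.437%; μ_{2d} = 2 × 0.04% = 0.080%.
VaR = −(0.080%) + 2.326 × 3.437% = 7.914%.

7.91%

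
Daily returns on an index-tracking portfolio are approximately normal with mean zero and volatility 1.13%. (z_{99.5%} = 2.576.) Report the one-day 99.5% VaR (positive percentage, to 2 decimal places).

VaR = z·σ = 2.576 × 1.13% = 2.911%.

2.91%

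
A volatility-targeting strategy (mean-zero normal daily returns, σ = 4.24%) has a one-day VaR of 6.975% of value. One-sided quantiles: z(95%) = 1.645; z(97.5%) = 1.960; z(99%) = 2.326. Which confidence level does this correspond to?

Implied z = VaR/σ = 6.975 / 4.24 = 1.645.
This matches z(95%) = 1.645.

95%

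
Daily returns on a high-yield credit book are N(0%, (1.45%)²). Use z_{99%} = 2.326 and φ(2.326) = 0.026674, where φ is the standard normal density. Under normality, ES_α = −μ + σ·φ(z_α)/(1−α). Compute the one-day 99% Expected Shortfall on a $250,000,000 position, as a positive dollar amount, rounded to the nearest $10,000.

Tail multiplier: φ(z)/(1−α) = 0.026674 / 0.01 = 2.667.
ES = 1.45% × 2.667 = 3.867%.
On $250,000,000: 0.03867 × $250,000,000 = $9,667,500.

$9,670,000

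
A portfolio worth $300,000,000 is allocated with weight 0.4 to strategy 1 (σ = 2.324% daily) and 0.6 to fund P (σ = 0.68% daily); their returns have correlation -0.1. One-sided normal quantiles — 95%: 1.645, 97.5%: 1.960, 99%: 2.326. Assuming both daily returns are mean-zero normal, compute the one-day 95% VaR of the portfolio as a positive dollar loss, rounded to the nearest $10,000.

σ_p² = 0.4²·2.324² + 0.6²·0.68² + 2·-0.1·0.4·0.6·2.324·0.68 = 0.9548 (%²).
σ_p = √0.9548 = 0.977%.
VaR = 1.645 × 0.977% = 1.607%; on $300,000,000 that is $4,821,000.

$4,820,000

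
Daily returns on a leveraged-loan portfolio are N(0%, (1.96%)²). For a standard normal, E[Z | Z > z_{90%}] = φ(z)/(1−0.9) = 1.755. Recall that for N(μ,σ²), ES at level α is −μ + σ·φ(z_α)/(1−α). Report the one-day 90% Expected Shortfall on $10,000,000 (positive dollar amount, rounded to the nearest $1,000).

$344,000

ES = 1.96% × 1.755 = 3.440%.
On $10,000,000: 0.03440 × $10,000,000 = $344,000.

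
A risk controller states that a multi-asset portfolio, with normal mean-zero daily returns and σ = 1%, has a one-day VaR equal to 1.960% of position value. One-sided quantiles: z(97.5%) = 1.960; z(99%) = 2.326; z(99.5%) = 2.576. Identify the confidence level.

97.5%

Implied z = VaR/σ = 1.960 / 1 = 1.960.
This matches z(97.5%) = 1.960.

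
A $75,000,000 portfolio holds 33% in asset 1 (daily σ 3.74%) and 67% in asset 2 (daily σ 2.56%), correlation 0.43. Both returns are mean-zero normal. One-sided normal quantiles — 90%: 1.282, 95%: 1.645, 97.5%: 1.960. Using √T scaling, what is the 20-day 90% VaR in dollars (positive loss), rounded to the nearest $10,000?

σ_p = √(0.33²·3.74² + 0.67²·2.56² + 2·0.43·0.33·0.67·3.74·2.56) = 2.507%.
σ_{20d} = 2.507% × √20 = 11.212%.
VaR = 1.282 × 11.212% = 14.374%; on $75,000,000 that is $10,780,500.

$10,780,000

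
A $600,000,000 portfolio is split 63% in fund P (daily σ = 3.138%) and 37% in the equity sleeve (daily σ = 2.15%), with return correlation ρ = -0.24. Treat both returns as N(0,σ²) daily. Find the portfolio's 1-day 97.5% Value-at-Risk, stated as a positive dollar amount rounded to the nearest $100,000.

σ_p² = 0.63²·3.138² + 0.37²·2.15² + 2·-0.24·0.63·0.37·3.138·2.15 = 3.7862 (%²).
σ_p = √3.7862 = 1.946%.
At 97.5%, z = 1.960.
VaR = 1.960 × 1.946% = 3.814%; on $600,000,000 that is $22,884,000.

$22,900,000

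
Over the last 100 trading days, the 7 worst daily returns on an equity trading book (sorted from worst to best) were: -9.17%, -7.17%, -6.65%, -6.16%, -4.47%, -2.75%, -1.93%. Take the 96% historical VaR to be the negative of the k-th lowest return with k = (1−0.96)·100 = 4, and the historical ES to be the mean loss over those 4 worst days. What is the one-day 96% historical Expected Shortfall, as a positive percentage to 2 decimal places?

7.29%

The 4 worst returns sum to -29.15%.
ES = −(-29.15%) / 4 = 7.2875% ≈ 7.29%.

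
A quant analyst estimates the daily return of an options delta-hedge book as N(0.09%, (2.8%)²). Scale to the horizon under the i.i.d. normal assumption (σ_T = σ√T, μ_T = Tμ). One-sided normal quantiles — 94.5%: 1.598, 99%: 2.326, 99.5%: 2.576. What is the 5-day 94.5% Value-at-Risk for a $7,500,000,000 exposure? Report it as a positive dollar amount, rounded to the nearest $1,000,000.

σ_{5d} = 2.8% × √5 = 6.261%; μ_{5d} = 5 × 0.09% = 0.450%.
VaR = −(0.450%) + 1.598 × 6.261% = 9.555%.
On $7,500,000,000: 0.09555 × $7,500,000,000 = $716,625,000.

$717,000,000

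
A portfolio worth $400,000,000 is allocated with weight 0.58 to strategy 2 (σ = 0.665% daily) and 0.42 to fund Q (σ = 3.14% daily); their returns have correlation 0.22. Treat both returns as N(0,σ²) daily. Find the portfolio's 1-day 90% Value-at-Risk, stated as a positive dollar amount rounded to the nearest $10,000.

$7,450,000

σ_p² = 0.58²·0.665² + 0.42²·3.14² + 2·0.22·0.58·0.42·0.665·3.14 = 2.1118 (%²).
σ_p = √2.1118 = 1.453%.
At 90%, z = 1.282.
VaR = 1.282 × 1.453% = 1.863%; on $400,000,000 that is $7,452,000.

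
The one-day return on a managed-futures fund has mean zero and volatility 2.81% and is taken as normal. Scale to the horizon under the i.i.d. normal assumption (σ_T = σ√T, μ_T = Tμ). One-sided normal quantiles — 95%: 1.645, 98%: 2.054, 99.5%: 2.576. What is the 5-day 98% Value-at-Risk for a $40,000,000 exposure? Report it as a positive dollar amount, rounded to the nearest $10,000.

$5,160,000

σ_{5d} = 2.81% × √5 = 6.283%.
VaR = 2.054 × 6.283% = 12.905%.
On $40,000,000: 0.12905 × $40,000,000 = $5,162,000.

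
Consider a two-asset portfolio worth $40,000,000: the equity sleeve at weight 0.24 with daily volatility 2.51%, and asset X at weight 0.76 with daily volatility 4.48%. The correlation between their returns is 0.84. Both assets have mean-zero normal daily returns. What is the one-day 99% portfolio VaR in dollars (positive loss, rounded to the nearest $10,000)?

σ_p² = 0.24²·2.51² + 0.76²·4.48² + 2·0.84·0.24·0.76·2.51·4.48 = 15.4013 (%²).
σ_p = √15.4013 = 3.924%.
At 99%, z = 2.326.
VaR = 2.326 × 3.924% = 9.127%; on $40,000,000 that is $3,650,800.

$3,650,000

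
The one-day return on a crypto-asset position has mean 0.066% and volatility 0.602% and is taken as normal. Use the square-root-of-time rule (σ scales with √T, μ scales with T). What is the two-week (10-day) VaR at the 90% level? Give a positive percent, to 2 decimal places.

At 90%, z = 1.282.
σ_{10d} = 0.602% × √10 = 1.904%; μ_{10d} = 10 × 0.066% = 0.660%.
VaR = −(0.660%) + 1.282 × 1.904% = 1.781%.

1.78%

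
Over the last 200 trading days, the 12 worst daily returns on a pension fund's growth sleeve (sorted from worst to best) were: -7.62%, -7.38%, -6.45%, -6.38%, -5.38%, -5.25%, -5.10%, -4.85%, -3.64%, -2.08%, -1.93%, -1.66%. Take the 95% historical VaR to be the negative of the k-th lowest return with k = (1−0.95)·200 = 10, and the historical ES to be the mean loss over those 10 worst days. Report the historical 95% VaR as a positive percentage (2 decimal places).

2.08%

k = 10; the 10th lowest return is -2.08%, so VaR = 2.08%.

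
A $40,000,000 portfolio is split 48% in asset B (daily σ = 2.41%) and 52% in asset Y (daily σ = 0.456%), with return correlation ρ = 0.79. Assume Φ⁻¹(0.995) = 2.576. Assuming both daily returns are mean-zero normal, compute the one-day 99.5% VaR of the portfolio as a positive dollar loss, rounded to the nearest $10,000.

$1,390,000

σ_p² = 0.48²·2.41² + 0.52²·0.456² + 2·0.79·0.48·0.52·2.41·0.456 = 1.8278 (%²).
σ_p = √1.8278 = 1.352%.
VaR = 2.576 × 1.352% = 3.483%; on $40,000,000 that is $1,393,200.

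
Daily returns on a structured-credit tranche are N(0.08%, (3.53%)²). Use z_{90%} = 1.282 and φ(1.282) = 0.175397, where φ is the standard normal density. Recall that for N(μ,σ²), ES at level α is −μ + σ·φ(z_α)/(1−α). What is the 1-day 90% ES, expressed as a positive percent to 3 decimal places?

6.112%

Tail multiplier: φ(z)/(1−α) = 0.175397 / 0.1 = 1.754.
ES = −(0.08%) + 3.53% × 1.754 = 6.112%.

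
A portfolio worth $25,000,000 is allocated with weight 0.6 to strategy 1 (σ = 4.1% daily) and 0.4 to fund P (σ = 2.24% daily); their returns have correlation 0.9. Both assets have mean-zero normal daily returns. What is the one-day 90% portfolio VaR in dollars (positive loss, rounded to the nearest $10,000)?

σ_p² = 0.6²·4.1² + 0.4²·2.24² + 2·0.9·0.6·0.4·4.1·2.24 = 10.8219 (%²).
σ_p = √10.8219 = 3.290%.
At 90%, z = 1.282.
VaR = 1.282 × 3.290% = 4.218%; on $25,000,000 that is $1,054,500.

$1,050,000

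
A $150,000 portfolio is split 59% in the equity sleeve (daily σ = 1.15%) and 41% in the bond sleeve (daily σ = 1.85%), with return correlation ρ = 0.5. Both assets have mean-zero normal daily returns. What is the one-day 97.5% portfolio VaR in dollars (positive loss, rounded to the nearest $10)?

$3,660

σ_p² = 0.59²·1.15² + 0.41²·1.85² + 2·0.5·0.59·0.41·1.15·1.85 = 1.5503 (%²).
σ_p = √1.5503 = 1.245%.
At 97.5%, z = 1.960.
VaR = 1.960 × 1.245% = 2.440%; on $150,000 that is $3,660.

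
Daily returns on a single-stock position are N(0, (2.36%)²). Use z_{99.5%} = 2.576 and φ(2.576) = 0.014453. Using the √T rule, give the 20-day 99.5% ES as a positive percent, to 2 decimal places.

σ_{20d} = 2.36% × √20 = 10.554%.
ES multiplier = φ(z)/(1−α) = 0.014453/0.005 = 2.891.
ES = 10.554% × 2.891 = 30.512%.

30.51%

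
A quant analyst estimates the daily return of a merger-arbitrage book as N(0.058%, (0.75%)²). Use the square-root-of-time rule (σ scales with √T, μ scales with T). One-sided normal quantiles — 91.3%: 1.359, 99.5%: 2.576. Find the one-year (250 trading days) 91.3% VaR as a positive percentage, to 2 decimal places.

1.62%

σ_{250d} = 0.75% × √250 = 11.859%; μ_{250d} = 250 × 0.058% = 14.500%.
VaR = −(14.500%) + 1.359 × 11.859% = 1.616%.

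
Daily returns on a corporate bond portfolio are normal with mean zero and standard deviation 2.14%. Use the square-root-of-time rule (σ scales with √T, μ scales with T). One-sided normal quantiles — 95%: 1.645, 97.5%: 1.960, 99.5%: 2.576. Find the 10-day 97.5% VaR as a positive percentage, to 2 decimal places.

σ_{10d} = 2.14% × √10 = 6.767%.
VaR = 1.960 × 6.767% = 13.263%.

13.26%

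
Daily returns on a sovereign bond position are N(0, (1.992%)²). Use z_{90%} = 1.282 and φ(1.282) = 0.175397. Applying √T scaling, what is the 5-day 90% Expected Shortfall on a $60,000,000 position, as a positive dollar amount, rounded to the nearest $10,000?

$4,690,000

σ_{5d} = 1.992% × √5 = 4.454%.
ES multiplier = φ(z)/(1−α) = 0.175397/0.1 = 1.754.
ES = 4.454% × 1.754 = 7.812%; on $60,000,000: $4,687,200.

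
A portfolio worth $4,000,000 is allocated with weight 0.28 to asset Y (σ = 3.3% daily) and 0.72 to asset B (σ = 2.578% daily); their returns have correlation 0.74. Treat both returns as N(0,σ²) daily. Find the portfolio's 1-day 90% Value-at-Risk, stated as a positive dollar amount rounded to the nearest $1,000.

σ_p² = 0.28²·3.3² + 0.72²·2.578² + 2·0.74·0.28·0.72·3.3·2.578 = 6.8374 (%²).
σ_p = √6.8374 = 2.615%.
At 90%, z = 1.282.
VaR = 1.282 × 2.615% = 3.352%; on $4,000,000 that is $134,080.

$134,000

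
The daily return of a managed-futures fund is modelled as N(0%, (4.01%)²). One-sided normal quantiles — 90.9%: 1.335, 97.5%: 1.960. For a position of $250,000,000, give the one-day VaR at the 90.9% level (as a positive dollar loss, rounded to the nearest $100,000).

VaR = z·σ = 1.335 × 4.01% = 5.353%.
On $250,000,000: 0.05353 × $250,000,000 = $13,382,500.

$13,400,000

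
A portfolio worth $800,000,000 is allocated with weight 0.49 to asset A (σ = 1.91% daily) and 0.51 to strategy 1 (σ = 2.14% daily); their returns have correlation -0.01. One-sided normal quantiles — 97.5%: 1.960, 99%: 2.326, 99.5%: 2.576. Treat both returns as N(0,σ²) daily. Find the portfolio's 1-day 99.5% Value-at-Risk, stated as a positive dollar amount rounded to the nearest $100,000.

σ_p² = 0.49²·1.91² + 0.51²·2.14² + 2·-0.01·0.49·0.51·1.91·2.14 = 2.0466 (%²).
σ_p = √2.0466 = 1.431%.
VaR = 2.576 × 1.431% = 3.686%; on $800,000,000 that is $29,488,000.

$29,500,000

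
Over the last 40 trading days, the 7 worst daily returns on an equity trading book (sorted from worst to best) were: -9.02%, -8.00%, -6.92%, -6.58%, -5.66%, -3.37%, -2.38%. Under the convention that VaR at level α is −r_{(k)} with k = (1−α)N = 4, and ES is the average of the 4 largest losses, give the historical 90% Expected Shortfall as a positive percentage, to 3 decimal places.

The 4 worst returns sum to -30.52%.
ES = −(-30.52%) / 4 = 7.63% ≈ 7.630%.

7.630%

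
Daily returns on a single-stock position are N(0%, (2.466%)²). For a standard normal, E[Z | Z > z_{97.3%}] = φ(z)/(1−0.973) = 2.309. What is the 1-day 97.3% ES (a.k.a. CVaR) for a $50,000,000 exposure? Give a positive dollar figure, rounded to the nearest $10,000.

$2,850,000

ES = 2.466% × 2.309 = 5.694%.
On $50,000,000: 0.05694 × $50,000,000 = $2,847,000.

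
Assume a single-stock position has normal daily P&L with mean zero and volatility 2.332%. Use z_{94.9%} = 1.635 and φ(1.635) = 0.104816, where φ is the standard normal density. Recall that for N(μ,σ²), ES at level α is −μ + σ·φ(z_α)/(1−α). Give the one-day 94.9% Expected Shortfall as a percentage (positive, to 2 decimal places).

Tail multiplier: φ(z)/(1−α) = 0.104816 / 0.051 = 2.055.
ES = 2.332% × 2.055 = 4.792%.

4.79%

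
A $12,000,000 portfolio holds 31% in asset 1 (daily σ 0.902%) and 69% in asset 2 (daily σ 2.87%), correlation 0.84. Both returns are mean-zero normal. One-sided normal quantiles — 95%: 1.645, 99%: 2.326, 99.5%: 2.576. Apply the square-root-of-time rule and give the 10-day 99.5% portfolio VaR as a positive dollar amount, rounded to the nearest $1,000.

σ_p = √(0.31²·0.902² + 0.69²·2.87² + 2·0.84·0.31·0.69·0.902·2.87) = 2.220%.
σ_{10d} = 2.220% × √10 = 7.020%.
VaR = 2.576 × 7.020% = 18.084%; on $12,000,000 that is $2,170,080.

$2,170,000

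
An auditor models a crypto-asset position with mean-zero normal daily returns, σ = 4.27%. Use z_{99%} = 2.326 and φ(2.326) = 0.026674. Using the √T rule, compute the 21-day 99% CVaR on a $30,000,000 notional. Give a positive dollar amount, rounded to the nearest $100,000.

$15,700,000

σ_{21d} = 4.27% × √21 = 19.568%.
ES multiplier = φ(z)/(1−α) = 0.026674/0.01 = 2.667.
ES = 19.568% × 2.667 = 52.188%; on $30,000,000: $15,656,400.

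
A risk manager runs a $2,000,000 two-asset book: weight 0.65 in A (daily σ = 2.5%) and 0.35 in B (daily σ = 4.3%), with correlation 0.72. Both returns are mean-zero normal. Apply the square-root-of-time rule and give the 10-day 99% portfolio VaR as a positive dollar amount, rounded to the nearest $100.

$427,100

σ_p = √(0.65²·2.5² + 0.35²·4.3² + 2·0.72·0.65·0.35·2.5·4.3) = 2.903%.
σ_{10d} = 2.903% × √10 = 9.180%.
z(99%) = 2.326.
VaR = 2.326 × 9.180% = 21.353%; on $2,000,000 that is $427,060.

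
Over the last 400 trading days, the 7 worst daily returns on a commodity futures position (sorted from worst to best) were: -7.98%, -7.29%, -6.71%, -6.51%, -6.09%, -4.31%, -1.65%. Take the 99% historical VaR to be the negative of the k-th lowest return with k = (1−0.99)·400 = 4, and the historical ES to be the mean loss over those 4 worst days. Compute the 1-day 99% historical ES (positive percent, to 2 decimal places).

7.12%

The 4 worst returns sum to -28.49%.
ES = −(-28.49%) / 4 = 7.1225% ≈ 7.12%.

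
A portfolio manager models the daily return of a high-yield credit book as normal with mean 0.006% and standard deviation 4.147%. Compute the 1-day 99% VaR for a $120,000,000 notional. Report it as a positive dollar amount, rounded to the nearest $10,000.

At 99% one-sided, z = 2.326.
VaR = −μ + z·σ = −(0.006%) + 2.326 × 4.147% = 9.640%.
On $120,000,000: 0.09640 × $120,000,000 = $11,568,000.

$11,570,000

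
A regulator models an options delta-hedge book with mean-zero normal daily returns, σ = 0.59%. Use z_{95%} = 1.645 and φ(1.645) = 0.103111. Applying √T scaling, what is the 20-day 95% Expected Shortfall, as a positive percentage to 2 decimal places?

σ_{20d} = 0.59% × √20 = 2.639%.
ES multiplier = φ(z)/(1−α) = 0.103111/0.05 = 2.062.
ES = 2.639% × 2.062 = 5.442%.

5.44%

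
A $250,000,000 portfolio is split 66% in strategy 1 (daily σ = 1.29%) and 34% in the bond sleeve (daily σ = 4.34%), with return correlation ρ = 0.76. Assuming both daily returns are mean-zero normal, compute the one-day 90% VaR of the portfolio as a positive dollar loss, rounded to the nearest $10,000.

σ_p² = 0.66²·1.29² + 0.34²·4.34² + 2·0.76·0.66·0.34·1.29·4.34 = 4.8119 (%²).
σ_p = √4.8119 = 2.194%.
At 90%, z = 1.282.
VaR = 1.282 × 2.194% = 2.813%; on $250,000,000 that is $7,032,500.

$7,030,000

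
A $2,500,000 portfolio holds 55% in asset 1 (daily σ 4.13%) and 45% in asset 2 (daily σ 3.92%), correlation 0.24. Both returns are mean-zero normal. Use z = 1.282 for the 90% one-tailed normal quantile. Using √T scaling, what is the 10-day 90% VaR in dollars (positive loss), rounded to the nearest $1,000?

$324,000

σ_p = √(0.55²·4.13² + 0.45²·3.92² + 2·0.24·0.55·0.45·4.13·3.92) = 3.193%.
σ_{10d} = 3.193% × √10 = 10.097%.
VaR = 1.282 × 10.097% = 12.944%; on $2,500,000 that is $323,600.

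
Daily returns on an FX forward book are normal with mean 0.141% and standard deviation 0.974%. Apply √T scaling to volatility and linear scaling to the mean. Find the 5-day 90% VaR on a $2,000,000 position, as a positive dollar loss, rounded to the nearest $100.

$41,700

At 90%, z = 1.282.
σ_{5d} = 0.974% × √5 = 2.178%; μ_{5d} = 5 × 0.141% = 0.705%.
VaR = −(0.705%) + 1.282 × 2.178% = 2.087%.
On $2,000,000: 0.02087 × $2,000,000 = $41,740.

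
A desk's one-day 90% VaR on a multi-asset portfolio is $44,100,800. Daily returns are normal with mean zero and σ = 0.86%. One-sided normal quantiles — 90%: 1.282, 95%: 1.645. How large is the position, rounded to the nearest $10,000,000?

$4,000,000,000

VaR as a fraction of value: z·σ = 1.282 × 0.86% = 1.10252%.
Position = $44,100,800 / 0.0110252 = $4,000,000,000.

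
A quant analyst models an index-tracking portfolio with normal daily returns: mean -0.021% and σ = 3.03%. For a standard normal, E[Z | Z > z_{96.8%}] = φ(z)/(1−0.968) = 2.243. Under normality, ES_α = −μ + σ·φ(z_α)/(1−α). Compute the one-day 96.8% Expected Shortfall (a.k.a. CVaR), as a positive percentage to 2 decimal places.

ES = −(-0.021%) + 3.03% × 2.243 = 6.817%.

6.82%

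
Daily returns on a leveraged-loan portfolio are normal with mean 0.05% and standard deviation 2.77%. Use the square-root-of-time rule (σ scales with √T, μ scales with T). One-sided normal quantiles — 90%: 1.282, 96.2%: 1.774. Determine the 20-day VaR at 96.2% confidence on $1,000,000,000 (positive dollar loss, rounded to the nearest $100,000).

$209,800,000

σ_{20d} = 2.77% × √20 = 12.388%; μ_{20d} = 20 × 0.05% = 1.000%.
VaR = −(1.000%) + 1.774 × 12.388% = 20.976%.
On $1,000,000,000: 0.20976 × $1,000,000,000 = $209,760,000.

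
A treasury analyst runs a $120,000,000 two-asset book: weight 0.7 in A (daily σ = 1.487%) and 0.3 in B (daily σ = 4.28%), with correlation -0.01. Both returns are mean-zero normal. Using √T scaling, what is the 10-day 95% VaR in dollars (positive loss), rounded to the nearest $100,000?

$10,300,000

σ_p = √(0.7²·1.487² + 0.3²·4.28² + 2·-0.01·0.7·0.3·1.487·4.28) = 1.645%.
σ_{10d} = 1.645% × √10 = 5.202%.
z(95%) = 1.645.
VaR = 1.645 × 5.202% = 8.557%; on $120,000,000 that is $10,268,400.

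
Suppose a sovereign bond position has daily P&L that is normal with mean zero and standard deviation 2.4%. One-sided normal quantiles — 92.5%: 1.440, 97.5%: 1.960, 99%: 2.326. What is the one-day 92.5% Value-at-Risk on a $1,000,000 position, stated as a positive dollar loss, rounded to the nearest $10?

VaR = z·σ = 1.440 × 2.4% = 3.456%.
On $1,000,000: 0.03456 × $1,000,000 = $34,560.

$34,560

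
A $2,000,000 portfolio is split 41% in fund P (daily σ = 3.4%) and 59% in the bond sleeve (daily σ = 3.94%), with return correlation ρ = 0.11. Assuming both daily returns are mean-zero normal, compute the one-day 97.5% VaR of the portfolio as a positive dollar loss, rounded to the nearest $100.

σ_p² = 0.41²·3.4² + 0.59²·3.94² + 2·0.11·0.41·0.59·3.4·3.94 = 8.0599 (%²).
σ_p = √8.0599 = 2.839%.
At 97.5%, z = 1.960.
VaR = 1.960 × 2.839% = 5.564%; on $2,000,000 that is $111,280.

$111,300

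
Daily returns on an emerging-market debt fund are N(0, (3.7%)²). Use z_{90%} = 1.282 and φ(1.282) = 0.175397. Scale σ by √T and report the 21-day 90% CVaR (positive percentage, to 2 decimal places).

29.74%

σ_{21d} = 3.7% × √21 = 16.956%.
ES multiplier = φ(z)/(1−α) = 0.175397/0.1 = 1.754.
ES = 16.956% × 1.754 = 29.741%.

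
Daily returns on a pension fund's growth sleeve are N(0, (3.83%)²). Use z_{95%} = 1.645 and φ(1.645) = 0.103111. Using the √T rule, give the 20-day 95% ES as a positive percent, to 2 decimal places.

35.32%

σ_{20d} = 3.83% × √20 = 17.128%.
ES multiplier = φ(z)/(1−α) = 0.103111/0.05 = 2.062.
ES = 17.128% × 2.062 = 35.318%.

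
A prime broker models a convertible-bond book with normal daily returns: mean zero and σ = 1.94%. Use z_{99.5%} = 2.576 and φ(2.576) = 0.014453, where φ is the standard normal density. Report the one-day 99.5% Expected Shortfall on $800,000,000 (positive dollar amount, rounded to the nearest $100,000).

Tail multiplier: φ(z)/(1−α) = 0.014453 / 0.005 = 2.891.
ES = 1.94% × 2.891 = 5.609%.
On $800,000,000: 0.05609 × $800,000,000 = $44,872,000.

$44,900,000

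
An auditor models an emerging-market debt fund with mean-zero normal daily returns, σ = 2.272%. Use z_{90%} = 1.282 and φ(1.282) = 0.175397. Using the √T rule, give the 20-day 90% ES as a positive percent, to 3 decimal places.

σ_{20d} = 2.272% × √20 = 10.161%.
ES multiplier = φ(z)/(1−α) = 0.175397/0.1 = 1.754.
ES = 10.161% × 1.754 = 17.822%.

17.822%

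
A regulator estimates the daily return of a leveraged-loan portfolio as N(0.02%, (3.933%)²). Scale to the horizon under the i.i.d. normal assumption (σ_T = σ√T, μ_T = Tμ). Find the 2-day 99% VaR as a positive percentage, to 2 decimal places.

At 99%, z = 2.326.
σ_{2d} = 3.933% × √2 = 5.562%; μ_{2d} = 2 × 0.02% = 0.040%.
VaR = −(0.040%) + 2.326 × 5.562% = 12.897%.

12.90%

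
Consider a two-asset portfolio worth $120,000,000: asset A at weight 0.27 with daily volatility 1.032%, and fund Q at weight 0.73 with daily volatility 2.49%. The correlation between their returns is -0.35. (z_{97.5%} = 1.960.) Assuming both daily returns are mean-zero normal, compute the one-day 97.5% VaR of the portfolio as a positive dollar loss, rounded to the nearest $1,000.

$4,092,000

σ_p² = 0.27²·1.032² + 0.73²·2.49² + 2·-0.35·0.27·0.73·1.032·2.49 = 3.0271 (%²).
σ_p = √3.0271 = 1.740%.
VaR = 1.960 × 1.740% = 3.410%; on $120,000,000 that is $4,092,000.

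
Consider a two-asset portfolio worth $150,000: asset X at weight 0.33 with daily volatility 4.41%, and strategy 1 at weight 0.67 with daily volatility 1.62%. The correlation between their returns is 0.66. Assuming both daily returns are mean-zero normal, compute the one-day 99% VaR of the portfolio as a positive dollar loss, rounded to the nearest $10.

$8,090

σ_p² = 0.33²·4.41² + 0.67²·1.62² + 2·0.66·0.33·0.67·4.41·1.62 = 5.3810 (%²).
σ_p = √5.3810 = 2.320%.
At 99%, z = 2.326.
VaR = 2.326 × 2.320% = 5.396%; on $150,000 that is $8,094.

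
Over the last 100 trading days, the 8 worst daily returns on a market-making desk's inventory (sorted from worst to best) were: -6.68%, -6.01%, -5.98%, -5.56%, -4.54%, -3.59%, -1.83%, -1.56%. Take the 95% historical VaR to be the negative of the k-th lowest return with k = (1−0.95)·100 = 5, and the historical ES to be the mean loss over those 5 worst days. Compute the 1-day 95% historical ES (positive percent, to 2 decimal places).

5.75%

The 5 worst returns sum to -28.77%.
ES = −(-28.77%) / 5 = 5.754% ≈ 5.75%.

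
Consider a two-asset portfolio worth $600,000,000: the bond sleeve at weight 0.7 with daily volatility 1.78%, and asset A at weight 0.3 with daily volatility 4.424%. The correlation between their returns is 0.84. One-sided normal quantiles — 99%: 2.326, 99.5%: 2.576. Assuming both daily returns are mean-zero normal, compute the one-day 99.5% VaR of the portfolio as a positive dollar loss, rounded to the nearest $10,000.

σ_p² = 0.7²·1.78² + 0.3²·4.424² + 2·0.84·0.7·0.3·1.78·4.424 = 6.0922 (%²).
σ_p = √6.0922 = 2.468%.
VaR = 2.576 × 2.468% = 6.358%; on $600,000,000 that is $38,148,000.

$38,150,000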